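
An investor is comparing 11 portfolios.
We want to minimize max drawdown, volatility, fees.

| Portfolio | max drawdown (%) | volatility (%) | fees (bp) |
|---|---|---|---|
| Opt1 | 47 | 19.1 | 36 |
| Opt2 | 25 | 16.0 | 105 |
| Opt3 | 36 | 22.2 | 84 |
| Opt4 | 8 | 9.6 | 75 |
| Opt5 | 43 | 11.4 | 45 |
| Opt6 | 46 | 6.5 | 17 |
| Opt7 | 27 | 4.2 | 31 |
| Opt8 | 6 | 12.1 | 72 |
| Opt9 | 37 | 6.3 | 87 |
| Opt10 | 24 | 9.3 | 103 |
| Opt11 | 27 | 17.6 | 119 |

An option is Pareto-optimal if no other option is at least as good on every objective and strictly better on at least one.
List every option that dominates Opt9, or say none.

Opt7: max drawdown 27≤37, volatility 4.2≤6.3, fees 31≤87 — dominates Opt9.
Others (Opt1, Opt2, Opt3, Opt4, Opt5, Opt6, Opt8, Opt10, Opt11) are each worse than Opt9 on at least one objective.

Opt7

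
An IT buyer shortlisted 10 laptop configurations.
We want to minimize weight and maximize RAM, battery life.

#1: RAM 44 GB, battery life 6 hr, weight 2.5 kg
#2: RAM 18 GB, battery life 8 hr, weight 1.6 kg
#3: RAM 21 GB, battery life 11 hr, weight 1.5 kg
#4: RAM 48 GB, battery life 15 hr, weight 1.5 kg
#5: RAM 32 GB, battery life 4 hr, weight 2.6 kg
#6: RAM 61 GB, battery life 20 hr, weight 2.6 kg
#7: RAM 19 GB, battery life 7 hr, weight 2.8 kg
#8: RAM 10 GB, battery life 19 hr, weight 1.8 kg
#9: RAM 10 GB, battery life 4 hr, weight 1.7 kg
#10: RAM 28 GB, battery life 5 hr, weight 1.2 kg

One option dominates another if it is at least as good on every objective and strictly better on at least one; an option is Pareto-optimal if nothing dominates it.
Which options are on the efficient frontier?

#4, #6, #8, #10

#1: dominated by #4 (RAM 48≥44, battery life 15≥6, weight 1.5≤2.5).
#2: dominated by #3 (RAM 21≥18, battery life 11≥8, weight 1.5≤1.6).
#3: dominated by #4 (RAM 48≥21, battery life 15≥11, weight 1.5≤1.5).
#4: not dominated.
#5: dominated by #1 (RAM 44≥32, battery life 6≥4, weight 2.5≤2.6).
#6: not dominated (best RAM).
#7: dominated by #3 (RAM 21≥19, battery life 11≥7, weight 1.5≤2.8).
#8: not dominated.
#9: dominated by #2 (RAM 18≥10, battery life 8≥4, weight 1.6≤1.7).
#10: not dominated (best weight).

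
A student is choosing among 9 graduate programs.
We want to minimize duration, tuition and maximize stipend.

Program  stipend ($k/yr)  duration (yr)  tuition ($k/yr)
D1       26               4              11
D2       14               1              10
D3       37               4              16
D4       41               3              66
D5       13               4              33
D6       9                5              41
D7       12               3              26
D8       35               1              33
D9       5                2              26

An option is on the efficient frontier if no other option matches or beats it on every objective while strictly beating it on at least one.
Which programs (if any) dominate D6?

D1: stipend 26≥9, duration 4≤5, tuition 11≤41 — dominates D6.
D2: stipend 14≥9, duration 1≤5, tuition 10≤41 — dominates D6.
D3: stipend 37≥9, duration 4≤5, tuition 16≤41 — dominates D6.
D5: stipend 13≥9, duration 4≤5, tuition 33≤41 — dominates D6.
D7: stipend 12≥9, duration 3≤5, tuition 26≤41 — dominates D6.
D8: stipend 35≥9, duration 1≤5, tuition 33≤41 — dominates D6.
Others (D4, D9) are each worse than D6 on at least one objective.

D1, D2, D3, D5, D7, D8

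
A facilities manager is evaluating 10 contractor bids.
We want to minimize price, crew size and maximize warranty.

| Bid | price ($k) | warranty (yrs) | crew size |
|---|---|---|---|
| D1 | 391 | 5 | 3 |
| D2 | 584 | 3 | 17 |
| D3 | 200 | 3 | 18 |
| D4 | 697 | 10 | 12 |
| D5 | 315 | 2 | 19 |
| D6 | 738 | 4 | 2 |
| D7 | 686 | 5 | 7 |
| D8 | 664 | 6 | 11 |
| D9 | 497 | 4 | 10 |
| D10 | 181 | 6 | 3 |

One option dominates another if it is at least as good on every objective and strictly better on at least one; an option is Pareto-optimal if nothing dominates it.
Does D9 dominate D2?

Yes

D9 vs D2: price 497≤584, warranty 4≥3, crew size 10≤17 — D9 is at least as good on every objective with at least one strict improvement.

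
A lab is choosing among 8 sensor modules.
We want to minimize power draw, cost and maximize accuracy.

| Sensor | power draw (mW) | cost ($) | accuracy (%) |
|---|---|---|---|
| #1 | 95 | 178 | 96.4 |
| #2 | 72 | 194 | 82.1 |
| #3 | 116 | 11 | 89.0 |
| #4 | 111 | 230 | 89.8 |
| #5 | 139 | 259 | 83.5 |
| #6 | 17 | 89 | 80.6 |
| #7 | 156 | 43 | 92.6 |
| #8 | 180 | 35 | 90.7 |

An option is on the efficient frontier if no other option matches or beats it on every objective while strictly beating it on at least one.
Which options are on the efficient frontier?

#1: not dominated (best accuracy).
#2: not dominated.
#3: not dominated (best cost).
#4: dominated by #1 (power draw 95≤111, cost 178≤230, accuracy 96.4≥89.8).
#5: dominated by #1 (power draw 95≤139, cost 178≤259, accuracy 96.4≥83.5).
#6: not dominated (best power draw).
#7: not dominated.
#8: not dominated.

#1, #2, #3, #6, #7, #8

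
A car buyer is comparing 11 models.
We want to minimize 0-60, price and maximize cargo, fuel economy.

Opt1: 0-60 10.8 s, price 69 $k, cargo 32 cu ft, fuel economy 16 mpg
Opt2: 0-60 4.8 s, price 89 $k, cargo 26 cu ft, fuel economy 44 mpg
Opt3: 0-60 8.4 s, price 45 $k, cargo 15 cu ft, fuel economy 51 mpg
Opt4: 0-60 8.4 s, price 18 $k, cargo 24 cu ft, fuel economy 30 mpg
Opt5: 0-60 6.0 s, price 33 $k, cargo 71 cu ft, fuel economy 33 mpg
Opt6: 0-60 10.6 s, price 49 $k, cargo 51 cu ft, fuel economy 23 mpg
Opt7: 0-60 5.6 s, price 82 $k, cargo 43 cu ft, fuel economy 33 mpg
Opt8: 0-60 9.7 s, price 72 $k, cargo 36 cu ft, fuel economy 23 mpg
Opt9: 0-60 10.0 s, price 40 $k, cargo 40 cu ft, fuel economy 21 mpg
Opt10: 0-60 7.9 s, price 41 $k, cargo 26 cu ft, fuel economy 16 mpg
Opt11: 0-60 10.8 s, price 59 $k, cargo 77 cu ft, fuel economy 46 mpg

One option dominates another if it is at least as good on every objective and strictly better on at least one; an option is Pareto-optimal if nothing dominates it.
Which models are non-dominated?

Opt1: dominated by Opt5 (0-60 6.0≤10.8, price 33≤69, cargo 71≥32, fuel economy 33≥16).
Opt2: not dominated (best 0-60).
Opt3: not dominated (best fuel economy).
Opt4: not dominated (best price).
Opt5: not dominated.
Opt6: dominated by Opt5 (0-60 6.0≤10.6, price 33≤49, cargo 71≥51, fuel economy 33≥23).
Opt7: not dominated.
Opt8: dominated by Opt5 (0-60 6.0≤9.7, price 33≤72, cargo 71≥36, fuel economy 33≥23).
Opt9: dominated by Opt5 (0-60 6.0≤10.0, price 33≤40, cargo 71≥40, fuel economy 33≥21).
Opt10: dominated by Opt5 (0-60 6.0≤7.9, price 33≤41, cargo 71≥26, fuel economy 33≥16).
Opt11: not dominated (best cargo).

Opt2, Opt3, Opt4, Opt5, Opt7, Opt11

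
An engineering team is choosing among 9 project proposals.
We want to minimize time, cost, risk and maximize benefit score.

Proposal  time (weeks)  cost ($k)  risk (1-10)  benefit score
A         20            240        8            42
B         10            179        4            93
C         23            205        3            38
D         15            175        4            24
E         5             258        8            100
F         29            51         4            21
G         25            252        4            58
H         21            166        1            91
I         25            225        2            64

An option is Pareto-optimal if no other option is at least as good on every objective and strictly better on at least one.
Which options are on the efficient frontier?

A: dominated by B (time 10≤20, cost 179≤240, risk 4≤8, benefit score 93≥42).
B: not dominated.
C: dominated by H (time 21≤23, cost 166≤205, risk 1≤3, benefit score 91≥38).
D: not dominated.
E: not dominated (best time).
F: not dominated (best cost).
G: dominated by B (time 10≤25, cost 179≤252, risk 4≤4, benefit score 93≥58).
H: not dominated (best risk).
I: dominated by H (time 21≤25, cost 166≤225, risk 1≤2, benefit score 91≥64).

B, D, E, F, H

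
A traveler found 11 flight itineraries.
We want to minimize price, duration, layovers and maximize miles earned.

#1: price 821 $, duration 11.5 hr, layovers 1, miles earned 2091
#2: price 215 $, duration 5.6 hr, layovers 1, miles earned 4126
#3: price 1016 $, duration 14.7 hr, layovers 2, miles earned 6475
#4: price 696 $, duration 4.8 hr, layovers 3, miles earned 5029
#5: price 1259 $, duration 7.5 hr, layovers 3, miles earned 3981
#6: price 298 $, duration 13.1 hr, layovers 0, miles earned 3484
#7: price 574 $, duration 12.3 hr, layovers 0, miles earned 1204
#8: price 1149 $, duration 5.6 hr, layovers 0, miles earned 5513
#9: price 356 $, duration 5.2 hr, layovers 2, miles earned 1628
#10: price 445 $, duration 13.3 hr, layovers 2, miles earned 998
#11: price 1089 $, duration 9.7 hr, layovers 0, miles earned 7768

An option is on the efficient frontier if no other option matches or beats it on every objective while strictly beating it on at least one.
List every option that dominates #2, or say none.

none

#1: worse on price (821 vs 215).
#3: worse on price (1016 vs 215).
#4: worse on price (696 vs 215).
#5: worse on price (1259 vs 215).
#6: worse on price (298 vs 215).
#7: worse on price (574 vs 215).
#8: worse on price (1149 vs 215).
#9: worse on price (356 vs 215).
#10: worse on price (445 vs 215).
#11: worse on price (1089 vs 215).
No option dominates #2.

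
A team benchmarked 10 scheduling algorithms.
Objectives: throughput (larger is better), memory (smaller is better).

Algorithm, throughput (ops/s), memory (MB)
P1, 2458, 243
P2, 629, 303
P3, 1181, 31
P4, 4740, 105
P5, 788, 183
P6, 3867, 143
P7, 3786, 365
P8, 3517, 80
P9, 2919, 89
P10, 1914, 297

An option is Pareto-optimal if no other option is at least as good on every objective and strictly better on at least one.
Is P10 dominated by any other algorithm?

P1 vs P10: throughput 2458≥1914, memory 243≤297 — P1 is at least as good on every objective and strictly better on at least one, so P1 dominates P10.

Yes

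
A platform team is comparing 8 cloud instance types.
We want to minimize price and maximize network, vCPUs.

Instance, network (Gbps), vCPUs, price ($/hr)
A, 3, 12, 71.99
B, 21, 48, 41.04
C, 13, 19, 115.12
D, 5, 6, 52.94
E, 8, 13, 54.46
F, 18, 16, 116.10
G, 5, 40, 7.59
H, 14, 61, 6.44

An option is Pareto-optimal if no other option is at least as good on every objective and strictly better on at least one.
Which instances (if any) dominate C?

B, H

B: network 21≥13, vCPUs 48≥19, price 41.04≤115.12 — dominates C.
H: network 14≥13, vCPUs 61≥19, price 6.44≤115.12 — dominates C.
Others (A, D, E, F, G) are each worse than C on at least one objective.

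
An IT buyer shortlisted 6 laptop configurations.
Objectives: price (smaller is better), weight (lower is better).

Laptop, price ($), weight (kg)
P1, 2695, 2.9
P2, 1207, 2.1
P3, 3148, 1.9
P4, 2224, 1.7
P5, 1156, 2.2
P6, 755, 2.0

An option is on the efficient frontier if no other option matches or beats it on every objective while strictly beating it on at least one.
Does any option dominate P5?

P6 vs P5: price 755≤1156, weight 2.0≤2.2 — P6 is at least as good on every objective and strictly better on at least one, so P6 dominates P5.

Yes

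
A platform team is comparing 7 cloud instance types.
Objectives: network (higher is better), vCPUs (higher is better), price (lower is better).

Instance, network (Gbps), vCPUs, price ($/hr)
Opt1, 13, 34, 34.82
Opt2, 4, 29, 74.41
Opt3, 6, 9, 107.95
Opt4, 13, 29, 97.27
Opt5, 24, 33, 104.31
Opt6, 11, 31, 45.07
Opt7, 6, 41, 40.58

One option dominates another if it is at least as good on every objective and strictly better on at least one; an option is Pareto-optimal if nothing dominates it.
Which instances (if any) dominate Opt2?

Opt1: network 13≥4, vCPUs 34≥29, price 34.82≤74.41 — dominates Opt2.
Opt6: network 11≥4, vCPUs 31≥29, price 45.07≤74.41 — dominates Opt2.
Opt7: network 6≥4, vCPUs 41≥29, price 40.58≤74.41 — dominates Opt2.
Others (Opt3, Opt4, Opt5) are each worse than Opt2 on at least one objective.

Opt1, Opt6, Opt7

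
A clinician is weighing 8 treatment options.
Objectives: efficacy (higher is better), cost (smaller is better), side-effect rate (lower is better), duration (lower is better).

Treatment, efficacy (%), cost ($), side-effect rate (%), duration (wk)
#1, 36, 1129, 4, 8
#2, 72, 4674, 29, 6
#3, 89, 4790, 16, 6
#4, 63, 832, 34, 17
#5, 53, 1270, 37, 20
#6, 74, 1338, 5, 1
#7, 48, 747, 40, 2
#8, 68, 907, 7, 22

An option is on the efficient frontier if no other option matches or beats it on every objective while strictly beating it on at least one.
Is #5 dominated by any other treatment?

#4 vs #5: efficacy 63≥53, cost 832≤1270, side-effect rate 34≤37, duration 17≤20 — #4 is at least as good on every objective and strictly better on at least one, so #4 dominates #5.

Yes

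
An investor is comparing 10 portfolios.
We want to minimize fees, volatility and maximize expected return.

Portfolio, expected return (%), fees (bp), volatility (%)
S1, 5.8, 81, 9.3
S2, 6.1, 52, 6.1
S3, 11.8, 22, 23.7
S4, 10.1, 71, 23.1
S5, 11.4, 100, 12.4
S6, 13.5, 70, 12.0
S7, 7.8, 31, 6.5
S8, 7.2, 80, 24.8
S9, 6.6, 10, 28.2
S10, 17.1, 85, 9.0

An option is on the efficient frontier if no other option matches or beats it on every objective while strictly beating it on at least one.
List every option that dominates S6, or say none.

S1: worse on expected return (5.8 vs 13.5).
S2: worse on expected return (6.1 vs 13.5).
S3: worse on expected return (11.8 vs 13.5).
S4: worse on expected return (10.1 vs 13.5).
S5: worse on expected return (11.4 vs 13.5).
S7: worse on expected return (7.8 vs 13.5).
S8: worse on expected return (7.2 vs 13.5).
S9: worse on expected return (6.6 vs 13.5).
S10: worse on fees (85 vs 70).
No option dominates S6.

none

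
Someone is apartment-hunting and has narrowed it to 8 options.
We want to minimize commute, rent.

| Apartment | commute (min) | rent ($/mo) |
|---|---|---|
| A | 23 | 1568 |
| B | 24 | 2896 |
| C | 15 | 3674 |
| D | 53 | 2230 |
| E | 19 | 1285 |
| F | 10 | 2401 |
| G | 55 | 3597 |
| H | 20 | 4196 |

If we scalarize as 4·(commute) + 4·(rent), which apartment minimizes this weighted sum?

E

A: 4·23 + 4·1568 = 6364
B: 4·24 + 4·2896 = 11680
C: 4·15 + 4·3674 = 14756
D: 4·53 + 4·2230 = 9132
E: 4·19 + 4·1285 = 5216
F: 4·10 + 4·2401 = 9644
G: 4·55 + 4·3597 = 14608
H: 4·20 + 4·4196 = 16864
Lowest: E at 5216.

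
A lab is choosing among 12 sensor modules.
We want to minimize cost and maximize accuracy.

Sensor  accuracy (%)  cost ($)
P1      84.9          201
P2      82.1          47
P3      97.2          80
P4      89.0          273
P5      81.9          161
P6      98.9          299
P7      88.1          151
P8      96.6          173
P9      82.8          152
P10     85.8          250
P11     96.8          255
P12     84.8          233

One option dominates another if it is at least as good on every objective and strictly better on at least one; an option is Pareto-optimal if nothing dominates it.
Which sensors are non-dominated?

P2, P3, P6

P1: dominated by P3 (accuracy 97.2≥84.9, cost 80≤201).
P2: not dominated (best cost).
P3: not dominated.
P4: dominated by P3 (accuracy 97.2≥89.0, cost 80≤273).
P5: dominated by P2 (accuracy 82.1≥81.9, cost 47≤161).
P6: not dominated (best accuracy).
P7: dominated by P3 (accuracy 97.2≥88.1, cost 80≤151).
P8: dominated by P3 (accuracy 97.2≥96.6, cost 80≤173).
P9: dominated by P3 (accuracy 97.2≥82.8, cost 80≤152).
P10: dominated by P3 (accuracy 97.2≥85.8, cost 80≤250).
P11: dominated by P3 (accuracy 97.2≥96.8, cost 80≤255).
P12: dominated by P1 (accuracy 84.9≥84.8, cost 201≤233).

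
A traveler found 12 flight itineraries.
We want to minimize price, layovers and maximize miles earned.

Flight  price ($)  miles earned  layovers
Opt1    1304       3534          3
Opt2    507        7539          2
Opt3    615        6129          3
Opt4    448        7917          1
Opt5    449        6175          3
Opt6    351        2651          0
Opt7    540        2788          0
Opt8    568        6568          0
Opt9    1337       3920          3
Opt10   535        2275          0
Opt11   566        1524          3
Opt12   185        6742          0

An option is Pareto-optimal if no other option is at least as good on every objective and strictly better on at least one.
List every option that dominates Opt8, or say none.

Opt12: price 185≤568, miles earned 6742≥6568, layovers 0≤0 — dominates Opt8.
Others (Opt1, Opt2, Opt3, Opt4, Opt5, Opt6, Opt7, Opt9, Opt10, Opt11) are each worse than Opt8 on at least one objective.

Opt12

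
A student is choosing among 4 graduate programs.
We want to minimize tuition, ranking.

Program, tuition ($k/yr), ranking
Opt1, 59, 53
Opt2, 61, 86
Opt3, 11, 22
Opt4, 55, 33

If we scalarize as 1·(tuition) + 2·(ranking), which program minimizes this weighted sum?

Opt3

Opt1: 1·59 + 2·53 = 165
Opt2: 1·61 + 2·86 = 233
Opt3: 1·11 + 2·22 = 55
Opt4: 1·55 + 2·33 = 121
Lowest: Opt3 at 55.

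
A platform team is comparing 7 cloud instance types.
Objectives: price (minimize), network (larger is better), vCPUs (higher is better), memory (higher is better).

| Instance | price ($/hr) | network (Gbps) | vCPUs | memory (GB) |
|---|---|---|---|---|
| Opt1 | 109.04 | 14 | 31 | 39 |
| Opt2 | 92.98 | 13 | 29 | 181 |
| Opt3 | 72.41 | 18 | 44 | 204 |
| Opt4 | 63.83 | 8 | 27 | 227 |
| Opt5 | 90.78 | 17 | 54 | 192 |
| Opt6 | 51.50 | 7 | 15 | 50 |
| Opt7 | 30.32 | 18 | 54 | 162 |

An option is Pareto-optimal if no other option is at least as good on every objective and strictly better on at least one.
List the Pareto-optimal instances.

Opt3, Opt4, Opt5, Opt7

Opt1: dominated by Opt3 (price 72.41≤109.04, network 18≥14, vCPUs 44≥31, memory 204≥39).
Opt2: dominated by Opt3 (price 72.41≤92.98, network 18≥13, vCPUs 44≥29, memory 204≥181).
Opt3: not dominated.
Opt4: not dominated (best memory).
Opt5: not dominated.
Opt6: dominated by Opt7 (price 30.32≤51.50, network 18≥7, vCPUs 54≥15, memory 162≥50).
Opt7: not dominated (best price).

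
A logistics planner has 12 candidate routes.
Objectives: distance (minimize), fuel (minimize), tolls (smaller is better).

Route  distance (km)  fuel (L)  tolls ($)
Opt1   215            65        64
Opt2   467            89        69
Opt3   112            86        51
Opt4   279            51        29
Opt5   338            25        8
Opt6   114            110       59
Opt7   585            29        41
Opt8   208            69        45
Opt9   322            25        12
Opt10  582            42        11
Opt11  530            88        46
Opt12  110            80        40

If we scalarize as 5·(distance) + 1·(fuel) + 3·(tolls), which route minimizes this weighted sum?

Opt12

Opt1: 5·215 + 1·65 + 3·64 = 1332
Opt2: 5·467 + 1·89 + 3·69 = 2631
Opt3: 5·112 + 1·86 + 3·51 = 799
Opt4: 5·279 + 1·51 + 3·29 = 1533
Opt5: 5·338 + 1·25 + 3·8 = 1739
Opt6: 5·114 + 1·110 + 3·59 = 857
Opt7: 5·585 + 1·29 + 3·41 = 3077
Opt8: 5·208 + 1·69 + 3·45 = 1244
Opt9: 5·322 + 1·25 + 3·12 = 1671
Opt10: 5·582 + 1·42 + 3·11 = 2985
Opt11: 5·530 + 1·88 + 3·46 = 2876
Opt12: 5·110 + 1·80 + 3·40 = 750
Lowest: Opt12 at 750.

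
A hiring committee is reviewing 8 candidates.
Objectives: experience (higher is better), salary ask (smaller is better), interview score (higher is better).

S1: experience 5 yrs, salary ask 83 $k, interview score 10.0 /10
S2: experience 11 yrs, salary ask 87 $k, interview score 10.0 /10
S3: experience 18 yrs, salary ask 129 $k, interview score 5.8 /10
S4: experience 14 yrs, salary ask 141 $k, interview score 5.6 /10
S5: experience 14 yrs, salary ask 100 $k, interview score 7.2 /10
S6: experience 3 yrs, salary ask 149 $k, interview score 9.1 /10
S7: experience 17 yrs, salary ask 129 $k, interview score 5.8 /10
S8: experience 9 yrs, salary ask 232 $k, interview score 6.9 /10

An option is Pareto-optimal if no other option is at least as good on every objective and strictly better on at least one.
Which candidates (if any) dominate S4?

S3: experience 18≥14, salary ask 129≤141, interview score 5.8≥5.6 — dominates S4.
S5: experience 14≥14, salary ask 100≤141, interview score 7.2≥5.6 — dominates S4.
S7: experience 17≥14, salary ask 129≤141, interview score 5.8≥5.6 — dominates S4.
Others (S1, S2, S6, S8) are each worse than S4 on at least one objective.

S3, S5, S7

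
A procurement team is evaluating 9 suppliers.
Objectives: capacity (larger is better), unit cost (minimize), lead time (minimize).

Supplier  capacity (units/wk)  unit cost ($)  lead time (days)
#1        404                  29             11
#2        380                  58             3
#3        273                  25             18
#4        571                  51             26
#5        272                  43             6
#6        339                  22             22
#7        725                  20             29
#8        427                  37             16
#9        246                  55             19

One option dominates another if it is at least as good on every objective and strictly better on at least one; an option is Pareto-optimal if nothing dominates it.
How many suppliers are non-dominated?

8

#1: not dominated.
#2: not dominated (best lead time).
#3: not dominated.
#4: not dominated.
#5: not dominated.
#6: not dominated.
#7: not dominated (best capacity).
#8: not dominated.
#9: dominated by #1 (capacity 404≥246, unit cost 29≤55, lead time 11≤19).
Pareto-optimal: #1, #2, #3, #4, #5, #6, #7, #8 → 8.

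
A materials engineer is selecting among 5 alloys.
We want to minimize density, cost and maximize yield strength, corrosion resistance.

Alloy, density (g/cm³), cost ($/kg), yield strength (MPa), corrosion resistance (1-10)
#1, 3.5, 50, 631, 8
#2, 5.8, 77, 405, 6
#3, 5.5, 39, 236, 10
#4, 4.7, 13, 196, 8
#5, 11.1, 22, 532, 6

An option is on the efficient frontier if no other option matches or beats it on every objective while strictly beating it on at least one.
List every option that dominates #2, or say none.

#1

#1: density 3.5≤5.8, cost 50≤77, yield strength 631≥405, corrosion resistance 8≥6 — dominates #2.
Others (#3, #4, #5) are each worse than #2 on at least one objective.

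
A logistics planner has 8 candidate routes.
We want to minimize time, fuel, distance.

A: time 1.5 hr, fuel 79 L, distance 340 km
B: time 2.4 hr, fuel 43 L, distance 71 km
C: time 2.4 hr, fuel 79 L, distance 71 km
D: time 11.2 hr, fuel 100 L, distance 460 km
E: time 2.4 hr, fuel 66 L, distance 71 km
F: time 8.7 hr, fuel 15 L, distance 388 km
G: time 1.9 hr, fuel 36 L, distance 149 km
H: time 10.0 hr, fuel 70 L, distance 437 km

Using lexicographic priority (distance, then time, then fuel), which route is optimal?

B

First minimize distance: best is 71, kept {B, C, E}.
Then minimize time: best is 2.4, kept {B, C, E}.
Then minimize fuel: best is 43, kept {B}.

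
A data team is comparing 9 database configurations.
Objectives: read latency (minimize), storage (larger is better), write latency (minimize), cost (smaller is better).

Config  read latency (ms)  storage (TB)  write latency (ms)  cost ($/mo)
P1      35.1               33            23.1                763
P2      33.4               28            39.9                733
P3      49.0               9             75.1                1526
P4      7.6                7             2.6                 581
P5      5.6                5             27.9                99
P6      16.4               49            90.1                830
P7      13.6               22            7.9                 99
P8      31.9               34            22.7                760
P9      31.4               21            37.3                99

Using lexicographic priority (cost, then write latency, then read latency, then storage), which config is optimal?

P7

First minimize cost: best is 99, kept {P5, P7, P9}.
Then minimize write latency: best is 7.9, kept {P7}.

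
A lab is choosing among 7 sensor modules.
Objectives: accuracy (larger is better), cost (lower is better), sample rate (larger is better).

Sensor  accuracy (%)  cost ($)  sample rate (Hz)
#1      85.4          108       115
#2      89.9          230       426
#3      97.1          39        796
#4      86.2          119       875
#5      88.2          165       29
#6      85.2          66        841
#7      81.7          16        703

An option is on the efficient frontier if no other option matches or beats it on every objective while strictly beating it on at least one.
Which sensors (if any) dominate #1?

#3

#3: accuracy 97.1≥85.4, cost 39≤108, sample rate 796≥115 — dominates #1.
Others (#2, #4, #5, #6, #7) are each worse than #1 on at least one objective.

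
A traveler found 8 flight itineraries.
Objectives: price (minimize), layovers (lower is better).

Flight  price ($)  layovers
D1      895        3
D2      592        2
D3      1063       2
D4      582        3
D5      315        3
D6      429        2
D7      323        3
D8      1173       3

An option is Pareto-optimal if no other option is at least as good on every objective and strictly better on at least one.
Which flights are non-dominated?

D1: dominated by D2 (price 592≤895, layovers 2≤3).
D2: dominated by D6 (price 429≤592, layovers 2≤2).
D3: dominated by D2 (price 592≤1063, layovers 2≤2).
D4: dominated by D5 (price 315≤582, layovers 3≤3).
D5: not dominated (best price).
D6: not dominated.
D7: dominated by D5 (price 315≤323, layovers 3≤3).
D8: dominated by D1 (price 895≤1173, layovers 3≤3).

D5, D6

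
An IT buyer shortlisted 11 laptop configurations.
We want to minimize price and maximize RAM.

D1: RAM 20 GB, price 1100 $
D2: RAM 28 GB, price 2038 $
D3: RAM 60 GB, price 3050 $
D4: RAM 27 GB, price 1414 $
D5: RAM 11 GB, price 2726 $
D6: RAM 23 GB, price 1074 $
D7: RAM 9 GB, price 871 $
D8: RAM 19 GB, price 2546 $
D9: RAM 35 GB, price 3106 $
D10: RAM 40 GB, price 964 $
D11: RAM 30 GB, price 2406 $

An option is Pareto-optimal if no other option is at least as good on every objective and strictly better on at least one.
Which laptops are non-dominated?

D1: dominated by D6 (RAM 23≥20, price 1074≤1100).
D2: dominated by D10 (RAM 40≥28, price 964≤2038).
D3: not dominated (best RAM).
D4: dominated by D10 (RAM 40≥27, price 964≤1414).
D5: dominated by D1 (RAM 20≥11, price 1100≤2726).
D6: dominated by D10 (RAM 40≥23, price 964≤1074).
D7: not dominated (best price).
D8: dominated by D1 (RAM 20≥19, price 1100≤2546).
D9: dominated by D3 (RAM 60≥35, price 3050≤3106).
D10: not dominated.
D11: dominated by D10 (RAM 40≥30, price 964≤2406).

D3, D7, D10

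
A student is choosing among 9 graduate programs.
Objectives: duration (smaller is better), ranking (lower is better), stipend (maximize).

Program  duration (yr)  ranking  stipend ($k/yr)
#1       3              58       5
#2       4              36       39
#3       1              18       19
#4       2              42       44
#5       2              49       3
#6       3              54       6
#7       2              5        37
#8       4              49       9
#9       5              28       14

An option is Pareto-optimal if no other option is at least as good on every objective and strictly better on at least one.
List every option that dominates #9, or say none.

#3: duration 1≤5, ranking 18≤28, stipend 19≥14 — dominates #9.
#7: duration 2≤5, ranking 5≤28, stipend 37≥14 — dominates #9.
Others (#1, #2, #4, #5, #6, #8) are each worse than #9 on at least one objective.

#3, #7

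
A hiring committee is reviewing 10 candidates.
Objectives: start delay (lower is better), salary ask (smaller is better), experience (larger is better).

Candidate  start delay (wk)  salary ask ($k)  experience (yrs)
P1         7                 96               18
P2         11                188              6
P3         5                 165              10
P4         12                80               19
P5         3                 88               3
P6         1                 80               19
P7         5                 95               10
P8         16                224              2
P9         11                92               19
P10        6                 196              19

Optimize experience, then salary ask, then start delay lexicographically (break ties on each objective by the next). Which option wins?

P6

First maximize experience: best is 19, kept {P4, P6, P9, P10}.
Then minimize salary ask: best is 80, kept {P4, P6}.
Then minimize start delay: best is 1, kept {P6}.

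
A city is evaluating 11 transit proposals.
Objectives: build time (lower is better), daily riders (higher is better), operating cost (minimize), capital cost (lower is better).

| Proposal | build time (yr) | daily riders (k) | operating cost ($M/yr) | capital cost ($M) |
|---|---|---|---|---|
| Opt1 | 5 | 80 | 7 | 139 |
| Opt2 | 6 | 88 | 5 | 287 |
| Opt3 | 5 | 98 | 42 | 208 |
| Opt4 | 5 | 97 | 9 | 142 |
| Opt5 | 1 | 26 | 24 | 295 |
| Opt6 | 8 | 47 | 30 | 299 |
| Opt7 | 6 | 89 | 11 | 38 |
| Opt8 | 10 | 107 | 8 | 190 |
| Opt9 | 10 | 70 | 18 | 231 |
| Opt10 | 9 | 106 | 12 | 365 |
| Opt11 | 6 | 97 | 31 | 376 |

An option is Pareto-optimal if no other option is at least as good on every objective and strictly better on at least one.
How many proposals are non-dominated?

8

Opt1: not dominated.
Opt2: not dominated (best operating cost).
Opt3: not dominated.
Opt4: not dominated.
Opt5: not dominated (best build time).
Opt6: dominated by Opt1 (build time 5≤8, daily riders 80≥47, operating cost 7≤30, capital cost 139≤299).
Opt7: not dominated (best capital cost).
Opt8: not dominated (best daily riders).
Opt9: dominated by Opt1 (build time 5≤10, daily riders 80≥70, operating cost 7≤18, capital cost 139≤231).
Opt10: not dominated.
Opt11: dominated by Opt4 (build time 5≤6, daily riders 97≥97, operating cost 9≤31, capital cost 142≤376).
Pareto-optimal: Opt1, Opt2, Opt3, Opt4, Opt5, Opt7, Opt8, Opt10 → 8.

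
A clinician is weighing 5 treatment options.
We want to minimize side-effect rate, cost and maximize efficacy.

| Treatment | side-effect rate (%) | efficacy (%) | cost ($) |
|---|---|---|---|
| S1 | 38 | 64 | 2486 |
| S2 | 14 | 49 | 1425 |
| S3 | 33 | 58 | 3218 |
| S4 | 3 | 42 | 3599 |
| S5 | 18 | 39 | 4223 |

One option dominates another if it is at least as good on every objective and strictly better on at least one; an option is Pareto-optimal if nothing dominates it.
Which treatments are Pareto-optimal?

S1: not dominated (best efficacy).
S2: not dominated (best cost).
S3: not dominated.
S4: not dominated (best side-effect rate).
S5: dominated by S2 (side-effect rate 14≤18, efficacy 49≥39, cost 1425≤4223).

S1, S2, S3, S4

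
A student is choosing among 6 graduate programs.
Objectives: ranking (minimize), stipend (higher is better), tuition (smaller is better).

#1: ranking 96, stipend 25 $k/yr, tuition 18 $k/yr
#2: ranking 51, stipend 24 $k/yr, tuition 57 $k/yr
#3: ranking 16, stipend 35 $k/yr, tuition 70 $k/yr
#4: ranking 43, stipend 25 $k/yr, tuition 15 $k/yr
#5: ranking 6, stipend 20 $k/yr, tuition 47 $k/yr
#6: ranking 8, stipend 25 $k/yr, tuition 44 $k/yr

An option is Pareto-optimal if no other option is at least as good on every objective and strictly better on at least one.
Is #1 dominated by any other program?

Yes

#4 vs #1: ranking 43≤96, stipend 25≥25, tuition 15≤18 — #4 is at least as good on every objective and strictly better on at least one, so #4 dominates #1.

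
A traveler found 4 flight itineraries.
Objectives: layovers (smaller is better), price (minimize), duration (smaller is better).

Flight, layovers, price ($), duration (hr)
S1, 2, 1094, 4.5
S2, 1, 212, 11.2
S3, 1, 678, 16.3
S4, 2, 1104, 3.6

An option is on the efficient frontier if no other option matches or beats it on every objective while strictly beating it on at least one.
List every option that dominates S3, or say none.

S2

S2: layovers 1≤1, price 212≤678, duration 11.2≤16.3 — dominates S3.
Others (S1, S4) are each worse than S3 on at least one objective.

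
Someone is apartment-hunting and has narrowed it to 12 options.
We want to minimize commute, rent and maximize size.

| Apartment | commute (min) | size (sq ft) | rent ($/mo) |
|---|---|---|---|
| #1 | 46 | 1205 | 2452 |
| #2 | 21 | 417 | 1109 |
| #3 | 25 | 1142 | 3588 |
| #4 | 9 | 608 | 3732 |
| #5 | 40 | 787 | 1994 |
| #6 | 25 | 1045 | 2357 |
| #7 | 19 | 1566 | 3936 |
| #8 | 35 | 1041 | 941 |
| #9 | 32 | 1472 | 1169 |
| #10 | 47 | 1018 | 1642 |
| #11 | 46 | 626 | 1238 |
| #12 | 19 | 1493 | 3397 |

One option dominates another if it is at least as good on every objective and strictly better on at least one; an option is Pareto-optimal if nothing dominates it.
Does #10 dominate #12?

#10 vs #12: #10 is worse on commute (47 vs 19), so it does not dominate #12.

No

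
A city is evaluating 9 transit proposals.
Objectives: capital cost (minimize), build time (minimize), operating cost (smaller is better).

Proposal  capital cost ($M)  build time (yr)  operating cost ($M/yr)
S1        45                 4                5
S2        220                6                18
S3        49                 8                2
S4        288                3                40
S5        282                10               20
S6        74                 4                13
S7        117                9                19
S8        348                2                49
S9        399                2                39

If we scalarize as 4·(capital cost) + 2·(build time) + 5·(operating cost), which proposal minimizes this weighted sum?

S1: 4·45 + 2·4 + 5·5 = 213
S2: 4·220 + 2·6 + 5·18 = 982
S3: 4·49 + 2·8 + 5·2 = 222
S4: 4·288 + 2·3 + 5·40 = 1358
S5: 4·282 + 2·10 + 5·20 = 1248
S6: 4·74 + 2·4 + 5·13 = 369
S7: 4·117 + 2·9 + 5·19 = 581
S8: 4·348 + 2·2 + 5·49 = 1641
S9: 4·399 + 2·2 + 5·39 = 1795
Lowest: S1 at 213.

S1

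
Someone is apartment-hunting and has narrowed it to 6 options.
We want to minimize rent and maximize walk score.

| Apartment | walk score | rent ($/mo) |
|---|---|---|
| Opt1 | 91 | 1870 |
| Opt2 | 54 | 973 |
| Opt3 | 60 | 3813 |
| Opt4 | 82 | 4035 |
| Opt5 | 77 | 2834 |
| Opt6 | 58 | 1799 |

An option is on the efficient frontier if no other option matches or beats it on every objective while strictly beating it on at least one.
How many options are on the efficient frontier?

3

Opt1: not dominated (best walk score).
Opt2: not dominated (best rent).
Opt3: dominated by Opt1 (walk score 91≥60, rent 1870≤3813).
Opt4: dominated by Opt1 (walk score 91≥82, rent 1870≤4035).
Opt5: dominated by Opt1 (walk score 91≥77, rent 1870≤2834).
Opt6: not dominated.
Pareto-optimal: Opt1, Opt2, Opt6 → 3.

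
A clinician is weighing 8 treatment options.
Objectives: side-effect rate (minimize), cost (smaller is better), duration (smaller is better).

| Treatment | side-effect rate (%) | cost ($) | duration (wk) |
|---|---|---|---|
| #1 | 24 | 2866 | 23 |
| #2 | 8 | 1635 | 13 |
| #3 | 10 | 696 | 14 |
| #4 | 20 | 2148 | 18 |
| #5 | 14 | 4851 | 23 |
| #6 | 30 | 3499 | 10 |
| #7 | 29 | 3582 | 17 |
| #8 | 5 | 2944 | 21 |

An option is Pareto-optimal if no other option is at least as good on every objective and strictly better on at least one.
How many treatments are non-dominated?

#1: dominated by #2 (side-effect rate 8≤24, cost 1635≤2866, duration 13≤23).
#2: not dominated.
#3: not dominated (best cost).
#4: dominated by #2 (side-effect rate 8≤20, cost 1635≤2148, duration 13≤18).
#5: dominated by #2 (side-effect rate 8≤14, cost 1635≤4851, duration 13≤23).
#6: not dominated (best duration).
#7: dominated by #2 (side-effect rate 8≤29, cost 1635≤3582, duration 13≤17).
#8: not dominated (best side-effect rate).
Pareto-optimal: #2, #3, #6, #8 → 4.

4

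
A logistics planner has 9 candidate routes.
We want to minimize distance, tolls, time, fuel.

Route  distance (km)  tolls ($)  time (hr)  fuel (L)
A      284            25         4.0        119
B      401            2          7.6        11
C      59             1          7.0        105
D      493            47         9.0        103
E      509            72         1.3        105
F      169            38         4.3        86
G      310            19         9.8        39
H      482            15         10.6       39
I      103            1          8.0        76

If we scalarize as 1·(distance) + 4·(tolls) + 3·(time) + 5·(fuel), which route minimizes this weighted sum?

B

A: 1·284 + 4·25 + 3·4.0 + 5·119 = 991.0
B: 1·401 + 4·2 + 3·7.6 + 5·11 = 486.8
C: 1·59 + 4·1 + 3·7.0 + 5·105 = 609.0
D: 1·493 + 4·47 + 3·9.0 + 5·103 = 1223.0
E: 1·509 + 4·72 + 3·1.3 + 5·105 = 1325.9
F: 1·169 + 4·38 + 3·4.3 + 5·86 = 763.9
G: 1·310 + 4·19 + 3·9.8 + 5·39 = 610.4
H: 1·482 + 4·15 + 3·10.6 + 5·39 = 768.8
I: 1·103 + 4·1 + 3·8.0 + 5·76 = 511.0
Lowest: B at 486.8.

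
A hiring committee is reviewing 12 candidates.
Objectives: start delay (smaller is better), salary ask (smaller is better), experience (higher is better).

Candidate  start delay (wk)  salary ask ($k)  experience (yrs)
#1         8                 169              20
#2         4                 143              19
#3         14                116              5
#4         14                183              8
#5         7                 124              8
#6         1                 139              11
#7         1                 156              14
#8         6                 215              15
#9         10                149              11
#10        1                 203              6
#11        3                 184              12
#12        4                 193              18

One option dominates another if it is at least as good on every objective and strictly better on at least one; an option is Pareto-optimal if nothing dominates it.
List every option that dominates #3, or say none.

none

#1: worse on salary ask (169 vs 116).
#2: worse on salary ask (143 vs 116).
#4: worse on salary ask (183 vs 116).
#5: worse on salary ask (124 vs 116).
#6: worse on salary ask (139 vs 116).
#7: worse on salary ask (156 vs 116).
#8: worse on salary ask (215 vs 116).
#9: worse on salary ask (149 vs 116).
#10: worse on salary ask (203 vs 116).
#11: worse on salary ask (184 vs 116).
#12: worse on salary ask (193 vs 116).
No option dominates #3.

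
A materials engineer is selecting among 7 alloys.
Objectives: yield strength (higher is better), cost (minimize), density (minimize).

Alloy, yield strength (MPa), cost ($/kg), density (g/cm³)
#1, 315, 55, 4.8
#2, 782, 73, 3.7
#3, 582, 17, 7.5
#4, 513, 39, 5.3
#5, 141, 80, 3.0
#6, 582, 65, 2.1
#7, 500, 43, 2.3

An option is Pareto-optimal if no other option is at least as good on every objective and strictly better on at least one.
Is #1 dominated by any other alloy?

Yes

#7 vs #1: yield strength 500≥315, cost 43≤55, density 2.3≤4.8 — #7 is at least as good on every objective and strictly better on at least one, so #7 dominates #1.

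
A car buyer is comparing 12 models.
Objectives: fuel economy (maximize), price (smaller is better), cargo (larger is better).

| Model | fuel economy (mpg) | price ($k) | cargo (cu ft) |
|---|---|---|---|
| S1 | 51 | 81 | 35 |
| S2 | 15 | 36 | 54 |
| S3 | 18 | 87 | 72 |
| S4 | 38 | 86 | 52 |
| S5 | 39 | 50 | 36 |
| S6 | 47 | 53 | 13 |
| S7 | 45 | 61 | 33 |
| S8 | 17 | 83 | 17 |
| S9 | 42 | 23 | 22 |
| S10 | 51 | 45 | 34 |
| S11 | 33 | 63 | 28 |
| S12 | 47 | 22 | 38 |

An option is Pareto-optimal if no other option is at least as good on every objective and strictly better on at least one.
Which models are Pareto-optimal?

S1: not dominated.
S2: not dominated.
S3: not dominated (best cargo).
S4: not dominated.
S5: dominated by S12 (fuel economy 47≥39, price 22≤50, cargo 38≥36).
S6: dominated by S10 (fuel economy 51≥47, price 45≤53, cargo 34≥13).
S7: dominated by S10 (fuel economy 51≥45, price 45≤61, cargo 34≥33).
S8: dominated by S1 (fuel economy 51≥17, price 81≤83, cargo 35≥17).
S9: dominated by S12 (fuel economy 47≥42, price 22≤23, cargo 38≥22).
S10: not dominated.
S11: dominated by S5 (fuel economy 39≥33, price 50≤63, cargo 36≥28).
S12: not dominated (best price).

S1, S2, S3, S4, S10, S12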